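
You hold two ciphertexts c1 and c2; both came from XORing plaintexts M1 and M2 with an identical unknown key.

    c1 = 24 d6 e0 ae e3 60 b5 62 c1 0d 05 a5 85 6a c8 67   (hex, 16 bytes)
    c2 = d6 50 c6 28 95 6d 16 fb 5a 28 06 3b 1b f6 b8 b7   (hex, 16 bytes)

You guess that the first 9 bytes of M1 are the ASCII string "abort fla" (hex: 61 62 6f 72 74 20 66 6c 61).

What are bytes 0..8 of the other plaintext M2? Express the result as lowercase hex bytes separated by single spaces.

First, c1 ⊕ c2 = (M1 ⊕ K) ⊕ (M2 ⊕ K) = M1 ⊕ M2, so the key drops out. Then M2 = (M1 ⊕ M2) ⊕ M1 over the first 9 bytes.
byte 0: (24 ⊕ d6) ⊕ 61 = f2 ⊕ 61 = 93
byte 1: (d6 ⊕ 50) ⊕ 62 = 86 ⊕ 62 = e4
byte 2: (e0 ⊕ c6) ⊕ 6f = 26 ⊕ 6f = 49
byte 3: (ae ⊕ 28) ⊕ 72 = 86 ⊕ 72 = f4
byte 4: (e3 ⊕ 95) ⊕ 74 = 76 ⊕ 74 = 02
byte 5: (60 ⊕ 6d) ⊕ 20 = 0d ⊕ 20 = 2d
byte 6: (b5 ⊕ 16) ⊕ 66 = a3 ⊕ 66 = c5
byte 7: (62 ⊕ fb) ⊕ 6c = 99 ⊕ 6c = f5
byte 8: (c1 ⊕ 5a) ⊕ 61 = 9b ⊕ 61 = fa

93 e4 49 f4 02 2d c5 f5 fa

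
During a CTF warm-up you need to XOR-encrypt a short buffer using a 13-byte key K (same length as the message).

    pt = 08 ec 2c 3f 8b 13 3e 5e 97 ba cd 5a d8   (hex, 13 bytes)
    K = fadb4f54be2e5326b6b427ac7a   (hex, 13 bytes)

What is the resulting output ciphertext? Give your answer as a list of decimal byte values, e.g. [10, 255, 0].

[242, 55, 99, 107, 53, 61, 109, 120, 33, 14, 234, 246, 162]

XOR is its own inverse, so applying the key byte-wise gives the result directly.
  8 ⊕ 250 = 242
236 ⊕ 219 =  55
 44 ⊕  79 =  99
 63 ⊕  84 = 107
139 ⊕ 190 =  53
 19 ⊕  46 =  61
 62 ⊕  83 = 109
 94 ⊕  38 = 120
151 ⊕ 182 =  33
186 ⊕ 180 =  14
205 ⊕  39 = 234
 90 ⊕ 172 = 246
216 ⊕ 122 = 162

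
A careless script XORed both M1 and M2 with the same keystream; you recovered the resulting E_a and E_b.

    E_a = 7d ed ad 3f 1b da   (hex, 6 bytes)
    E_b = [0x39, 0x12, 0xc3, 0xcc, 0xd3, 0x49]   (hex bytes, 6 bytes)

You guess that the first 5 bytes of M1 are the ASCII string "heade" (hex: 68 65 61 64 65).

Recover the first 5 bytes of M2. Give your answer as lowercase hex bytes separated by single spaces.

First, E_a ⊕ E_b = (M1 ⊕ K) ⊕ (M2 ⊕ K) = M1 ⊕ M2, so the key drops out. Then M2 = (M1 ⊕ M2) ⊕ M1 over the first 5 bytes.
byte 0: (7d ⊕ 39) ⊕ 68 = 44 ⊕ 68 = 2c
byte 1: (ed ⊕ 12) ⊕ 65 = ff ⊕ 65 = 9a
byte 2: (ad ⊕ c3) ⊕ 61 = 6e ⊕ 61 = 0f
byte 3: (3f ⊕ cc) ⊕ 64 = f3 ⊕ 64 = 97
byte 4: (1b ⊕ d3) ⊕ 65 = c8 ⊕ 65 = ad

2c 9a 0f 97 ad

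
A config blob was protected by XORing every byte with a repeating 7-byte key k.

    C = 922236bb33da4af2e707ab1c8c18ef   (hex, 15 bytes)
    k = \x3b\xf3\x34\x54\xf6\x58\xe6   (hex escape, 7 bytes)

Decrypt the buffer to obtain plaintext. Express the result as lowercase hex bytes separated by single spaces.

The 7-byte key repeats, so the effective keystream is 3b f3 34 54 f6 58 e6 3b f3 34 54 f6 58 e6 3b.
byte 0: 10010010 XOR 00111011 = 10101001
byte 1: 00100010 XOR 11110011 = 11010001
byte 2: 00110110 XOR 00110100 = 00000010
byte 3: 10111011 XOR 01010100 = 11101111
byte 4: 00110011 XOR 11110110 = 11000101
byte 5: 11011010 XOR 01011000 = 10000010
byte 6: 01001010 XOR 11100110 = 10101100
byte 7: 11110010 XOR 00111011 = 11001001
byte 8: 11100111 XOR 11110011 = 00010100
byte 9: 00000111 XOR 00110100 = 00110011
byte 10: 10101011 XOR 01010100 = 11111111
byte 11: 00011100 XOR 11110110 = 11101010
byte 12: 10001100 XOR 01011000 = 11010100
byte 13: 00011000 XOR 11100110 = 11111110
byte 14: 11101111 XOR 00111011 = 11010100

a9 d1 02 ef c5 82 ac c9 14 33 ff ea d4 fe d4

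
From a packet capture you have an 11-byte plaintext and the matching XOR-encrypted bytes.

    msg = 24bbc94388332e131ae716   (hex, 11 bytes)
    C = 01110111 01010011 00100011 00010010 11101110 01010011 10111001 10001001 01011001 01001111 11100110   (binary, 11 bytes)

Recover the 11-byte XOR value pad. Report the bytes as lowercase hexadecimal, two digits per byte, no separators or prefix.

53e8ea516660979a43a8f0

Since C = msg ⊕ pad, XORing both sides with msg gives pad = msg ⊕ C.
00100100 ⊕ 01110111 = 01010011
10111011 ⊕ 01010011 = 11101000
11001001 ⊕ 00100011 = 11101010
01000011 ⊕ 00010010 = 01010001
10001000 ⊕ 11101110 = 01100110
00110011 ⊕ 01010011 = 01100000
00101110 ⊕ 10111001 = 10010111
00010011 ⊕ 10001001 = 10011010
00011010 ⊕ 01011001 = 01000011
11100111 ⊕ 01001111 = 10101000
00010110 ⊕ 11100110 = 11110000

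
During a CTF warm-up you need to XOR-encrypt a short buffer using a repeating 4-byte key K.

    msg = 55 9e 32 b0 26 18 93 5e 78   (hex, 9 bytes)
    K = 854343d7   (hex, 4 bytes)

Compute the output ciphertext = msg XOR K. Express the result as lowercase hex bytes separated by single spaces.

d0 dd 71 67 a3 5b d0 89 fd

The 4-byte key repeats, so the effective keystream is 85 43 43 d7 85 43 43 d7 85.
byte 0: 55 ⊕ 85 = d0
byte 1: 9e ⊕ 43 = dd
byte 2: 32 ⊕ 43 = 71
byte 3: b0 ⊕ d7 = 67
byte 4: 26 ⊕ 85 = a3
byte 5: 18 ⊕ 43 = 5b
byte 6: 93 ⊕ 43 = d0
byte 7: 5e ⊕ d7 = 89
byte 8: 78 ⊕ 85 = fd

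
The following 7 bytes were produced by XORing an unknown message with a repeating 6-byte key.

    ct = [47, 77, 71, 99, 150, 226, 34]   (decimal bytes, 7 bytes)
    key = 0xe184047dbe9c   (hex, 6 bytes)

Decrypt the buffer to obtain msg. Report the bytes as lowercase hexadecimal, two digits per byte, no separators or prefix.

cec9431e287ec3

The 6-byte key repeats, so the effective keystream is e1 84 04 7d be 9c e1.
byte 0: 2f xor e1 = ce
byte 1: 4d xor 84 = c9
byte 2: 47 xor 04 = 43
byte 3: 63 xor 7d = 1e
byte 4: 96 xor be = 28
byte 5: e2 xor 9c = 7e
byte 6: 22 xor e1 = c3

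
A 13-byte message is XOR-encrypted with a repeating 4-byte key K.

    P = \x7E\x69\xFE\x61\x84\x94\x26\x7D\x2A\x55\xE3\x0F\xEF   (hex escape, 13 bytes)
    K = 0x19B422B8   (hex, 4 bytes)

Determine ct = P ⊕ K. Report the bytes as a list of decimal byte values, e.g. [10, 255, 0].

The 4-byte key repeats, so the effective keystream is 19 b4 22 b8 19 b4 22 b8 19 b4 22 b8 19.
byte 0: 01111110 xor 00011001 = 01100111
byte 1: 01101001 xor 10110100 = 11011101
byte 2: 11111110 xor 00100010 = 11011100
byte 3: 01100001 xor 10111000 = 11011001
byte 4: 10000100 xor 00011001 = 10011101
byte 5: 10010100 xor 10110100 = 00100000
byte 6: 00100110 xor 00100010 = 00000100
byte 7: 01111101 xor 10111000 = 11000101
byte 8: 00101010 xor 00011001 = 00110011
byte 9: 01010101 xor 10110100 = 11100001
byte 10: 11100011 xor 00100010 = 11000001
byte 11: 00001111 xor 10111000 = 10110111
byte 12: 11101111 xor 00011001 = 11110110

[103, 221, 220, 217, 157, 32, 4, 197, 51, 225, 193, 183, 246]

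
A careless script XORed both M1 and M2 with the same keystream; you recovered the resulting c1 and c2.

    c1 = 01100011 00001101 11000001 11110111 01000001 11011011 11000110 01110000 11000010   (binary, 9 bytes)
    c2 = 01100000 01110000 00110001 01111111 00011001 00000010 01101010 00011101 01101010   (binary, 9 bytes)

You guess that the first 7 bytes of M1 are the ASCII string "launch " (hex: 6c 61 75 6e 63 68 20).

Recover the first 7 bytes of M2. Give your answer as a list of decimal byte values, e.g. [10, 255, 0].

[111, 28, 133, 230, 59, 177, 140]

First, c1 ⊕ c2 = (M1 ⊕ K) ⊕ (M2 ⊕ K) = M1 ⊕ M2, so the key drops out. Then M2 = (M1 ⊕ M2) ⊕ M1 over the first 7 bytes.
byte 0: (63 ⊕ 60) ⊕ 6c = 03 ⊕ 6c = 6f
byte 1: (0d ⊕ 70) ⊕ 61 = 7d ⊕ 61 = 1c
byte 2: (c1 ⊕ 31) ⊕ 75 = f0 ⊕ 75 = 85
byte 3: (f7 ⊕ 7f) ⊕ 6e = 88 ⊕ 6e = e6
byte 4: (41 ⊕ 19) ⊕ 63 = 58 ⊕ 63 = 3b
byte 5: (db ⊕ 02) ⊕ 68 = d9 ⊕ 68 = b1
byte 6: (c6 ⊕ 6a) ⊕ 20 = ac ⊕ 20 = 8c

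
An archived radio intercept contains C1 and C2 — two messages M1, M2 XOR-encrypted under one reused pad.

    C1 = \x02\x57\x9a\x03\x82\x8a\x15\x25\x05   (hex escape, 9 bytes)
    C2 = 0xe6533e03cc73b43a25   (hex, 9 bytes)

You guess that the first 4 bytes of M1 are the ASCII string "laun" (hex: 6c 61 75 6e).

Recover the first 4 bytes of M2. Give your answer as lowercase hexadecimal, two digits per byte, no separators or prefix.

8865d16e

First, C1 ⊕ C2 = (M1 ⊕ K) ⊕ (M2 ⊕ K) = M1 ⊕ M2, so the key drops out. Then M2 = (M1 ⊕ M2) ⊕ M1 over the first 4 bytes.
byte 0: (02 ^ e6) ^ 6c = e4 ^ 6c = 88
byte 1: (57 ^ 53) ^ 61 = 04 ^ 61 = 65
byte 2: (9a ^ 3e) ^ 75 = a4 ^ 75 = d1
byte 3: (03 ^ 03) ^ 6e = 00 ^ 6e = 6e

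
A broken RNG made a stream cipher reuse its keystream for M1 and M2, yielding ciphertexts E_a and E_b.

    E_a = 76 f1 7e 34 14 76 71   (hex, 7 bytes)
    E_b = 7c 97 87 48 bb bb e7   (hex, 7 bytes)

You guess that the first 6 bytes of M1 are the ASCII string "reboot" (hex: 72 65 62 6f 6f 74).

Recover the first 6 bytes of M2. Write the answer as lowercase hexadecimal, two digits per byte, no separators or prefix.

78039b13c0b9

First, E_a ⊕ E_b = (M1 ⊕ K) ⊕ (M2 ⊕ K) = M1 ⊕ M2, so the key drops out. Then M2 = (M1 ⊕ M2) ⊕ M1 over the first 6 bytes.
byte 0: (76 XOR 7c) XOR 72 = 0a XOR 72 = 78
byte 1: (f1 XOR 97) XOR 65 = 66 XOR 65 = 03
byte 2: (7e XOR 87) XOR 62 = f9 XOR 62 = 9b
byte 3: (34 XOR 48) XOR 6f = 7c XOR 6f = 13
byte 4: (14 XOR bb) XOR 6f = af XOR 6f = c0
byte 5: (76 XOR bb) XOR 74 = cd XOR 74 = b9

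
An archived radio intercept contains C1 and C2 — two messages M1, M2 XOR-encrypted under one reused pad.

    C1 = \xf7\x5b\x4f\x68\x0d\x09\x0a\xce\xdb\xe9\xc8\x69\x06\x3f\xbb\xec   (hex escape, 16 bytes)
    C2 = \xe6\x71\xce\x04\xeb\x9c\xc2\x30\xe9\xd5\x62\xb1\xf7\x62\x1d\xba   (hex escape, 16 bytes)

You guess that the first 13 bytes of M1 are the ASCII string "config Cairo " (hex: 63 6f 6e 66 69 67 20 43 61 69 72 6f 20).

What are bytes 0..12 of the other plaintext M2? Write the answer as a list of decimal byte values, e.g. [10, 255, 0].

First, C1 ⊕ C2 = (M1 ⊕ K) ⊕ (M2 ⊕ K) = M1 ⊕ M2, so the key drops out. Then M2 = (M1 ⊕ M2) ⊕ M1 over the first 13 bytes.
byte 0: (f7 xor e6) xor 63 = 11 xor 63 = 72
byte 1: (5b xor 71) xor 6f = 2a xor 6f = 45
byte 2: (4f xor ce) xor 6e = 81 xor 6e = ef
byte 3: (68 xor 04) xor 66 = 6c xor 66 = 0a
byte 4: (0d xor eb) xor 69 = e6 xor 69 = 8f
byte 5: (09 xor 9c) xor 67 = 95 xor 67 = f2
byte 6: (0a xor c2) xor 20 = c8 xor 20 = e8
byte 7: (ce xor 30) xor 43 = fe xor 43 = bd
byte 8: (db xor e9) xor 61 = 32 xor 61 = 53
byte 9: (e9 xor d5) xor 69 = 3c xor 69 = 55
byte 10: (c8 xor 62) xor 72 = aa xor 72 = d8
byte 11: (69 xor b1) xor 6f = d8 xor 6f = b7
byte 12: (06 xor f7) xor 20 = f1 xor 20 = d1

[114, 69, 239, 10, 143, 242, 232, 189, 83, 85, 216, 183, 209]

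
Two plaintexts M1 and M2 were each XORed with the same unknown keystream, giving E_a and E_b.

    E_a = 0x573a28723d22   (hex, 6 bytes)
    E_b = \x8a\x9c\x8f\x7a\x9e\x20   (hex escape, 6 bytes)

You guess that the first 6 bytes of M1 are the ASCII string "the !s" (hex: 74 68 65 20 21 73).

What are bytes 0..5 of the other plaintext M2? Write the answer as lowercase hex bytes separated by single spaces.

First, E_a ⊕ E_b = (M1 ⊕ K) ⊕ (M2 ⊕ K) = M1 ⊕ M2, so the key drops out. Then M2 = (M1 ⊕ M2) ⊕ M1 over the first 6 bytes.
byte 0: (57 XOR 8a) XOR 74 = dd XOR 74 = a9
byte 1: (3a XOR 9c) XOR 68 = a6 XOR 68 = ce
byte 2: (28 XOR 8f) XOR 65 = a7 XOR 65 = c2
byte 3: (72 XOR 7a) XOR 20 = 08 XOR 20 = 28
byte 4: (3d XOR 9e) XOR 21 = a3 XOR 21 = 82
byte 5: (22 XOR 20) XOR 73 = 02 XOR 73 = 71

a9 ce c2 28 82 71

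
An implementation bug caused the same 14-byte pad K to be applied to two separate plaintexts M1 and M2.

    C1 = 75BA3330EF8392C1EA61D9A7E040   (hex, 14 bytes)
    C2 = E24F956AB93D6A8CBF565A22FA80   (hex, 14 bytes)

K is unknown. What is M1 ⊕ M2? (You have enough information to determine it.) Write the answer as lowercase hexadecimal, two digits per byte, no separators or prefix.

C1 ⊕ C2 = (M1 ⊕ K) ⊕ (M2 ⊕ K) = M1 ⊕ M2 — the shared key cancels under XOR.
byte 0: 75 ^ e2 = 97
byte 1: ba ^ 4f = f5
byte 2: 33 ^ 95 = a6
byte 3: 30 ^ 6a = 5a
byte 4: ef ^ b9 = 56
byte 5: 83 ^ 3d = be
byte 6: 92 ^ 6a = f8
byte 7: c1 ^ 8c = 4d
byte 8: ea ^ bf = 55
byte 9: 61 ^ 56 = 37
byte 10: d9 ^ 5a = 83
byte 11: a7 ^ 22 = 85
byte 12: e0 ^ fa = 1a
byte 13: 40 ^ 80 = c0

97f5a65a56bef84d553783851ac0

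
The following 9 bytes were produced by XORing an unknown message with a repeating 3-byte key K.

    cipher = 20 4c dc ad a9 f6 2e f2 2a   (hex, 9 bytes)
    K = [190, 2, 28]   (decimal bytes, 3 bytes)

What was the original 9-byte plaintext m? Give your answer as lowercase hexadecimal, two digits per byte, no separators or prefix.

9e4ec013abea90f036

The 3-byte key repeats, so the effective keystream is be 02 1c be 02 1c be 02 1c.
byte 0: 00100000 XOR 10111110 = 10011110
byte 1: 01001100 XOR 00000010 = 01001110
byte 2: 11011100 XOR 00011100 = 11000000
byte 3: 10101101 XOR 10111110 = 00010011
byte 4: 10101001 XOR 00000010 = 10101011
byte 5: 11110110 XOR 00011100 = 11101010
byte 6: 00101110 XOR 10111110 = 10010000
byte 7: 11110010 XOR 00000010 = 11110000
byte 8: 00101010 XOR 00011100 = 00110110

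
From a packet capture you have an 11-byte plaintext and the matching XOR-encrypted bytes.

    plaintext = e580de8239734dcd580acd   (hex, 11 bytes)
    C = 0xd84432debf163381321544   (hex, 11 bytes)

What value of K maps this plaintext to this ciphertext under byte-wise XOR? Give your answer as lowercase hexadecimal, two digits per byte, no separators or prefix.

3dc4ec5c86657e4c6a1f89

Since C = plaintext ⊕ K, XORing both sides with plaintext gives K = plaintext ⊕ C.
e5 ⊕ d8 = 3d
80 ⊕ 44 = c4
de ⊕ 32 = ec
82 ⊕ de = 5c
39 ⊕ bf = 86
73 ⊕ 16 = 65
4d ⊕ 33 = 7e
cd ⊕ 81 = 4c
58 ⊕ 32 = 6a
0a ⊕ 15 = 1f
cd ⊕ 44 = 89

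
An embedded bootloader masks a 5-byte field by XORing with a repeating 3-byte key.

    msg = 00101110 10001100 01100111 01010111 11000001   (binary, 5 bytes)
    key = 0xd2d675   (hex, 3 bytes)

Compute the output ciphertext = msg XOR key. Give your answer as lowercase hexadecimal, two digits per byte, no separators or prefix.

The 3-byte key repeats, so the effective keystream is d2 d6 75 d2 d6.
byte 0: 2e ⊕ d2 = fc
byte 1: 8c ⊕ d6 = 5a
byte 2: 67 ⊕ 75 = 12
byte 3: 57 ⊕ d2 = 85
byte 4: c1 ⊕ d6 = 17

fc5a128517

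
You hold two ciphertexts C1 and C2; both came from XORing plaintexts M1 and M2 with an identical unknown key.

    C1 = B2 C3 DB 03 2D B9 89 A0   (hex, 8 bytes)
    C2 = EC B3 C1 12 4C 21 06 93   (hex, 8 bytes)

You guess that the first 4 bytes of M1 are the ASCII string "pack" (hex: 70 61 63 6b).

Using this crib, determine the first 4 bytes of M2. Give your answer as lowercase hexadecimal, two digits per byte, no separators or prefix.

First, C1 ⊕ C2 = (M1 ⊕ K) ⊕ (M2 ⊕ K) = M1 ⊕ M2, so the key drops out. Then M2 = (M1 ⊕ M2) ⊕ M1 over the first 4 bytes.
byte 0: (b2 xor ec) xor 70 = 5e xor 70 = 2e
byte 1: (c3 xor b3) xor 61 = 70 xor 61 = 11
byte 2: (db xor c1) xor 63 = 1a xor 63 = 79
byte 3: (03 xor 12) xor 6b = 11 xor 6b = 7a

2e11797a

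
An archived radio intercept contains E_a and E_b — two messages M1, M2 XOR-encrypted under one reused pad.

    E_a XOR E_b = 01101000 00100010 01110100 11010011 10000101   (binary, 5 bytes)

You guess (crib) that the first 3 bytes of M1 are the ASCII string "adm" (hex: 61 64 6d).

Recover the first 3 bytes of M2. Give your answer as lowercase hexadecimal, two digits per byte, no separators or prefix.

Since E_a ⊕ E_b = M1 ⊕ M2, XORing with the guessed M1 bytes yields the corresponding M2 bytes: M2 = (E_a ⊕ E_b) ⊕ M1.
104 ⊕  97 =   9
 34 ⊕ 100 =  70
116 ⊕ 109 =  25

094619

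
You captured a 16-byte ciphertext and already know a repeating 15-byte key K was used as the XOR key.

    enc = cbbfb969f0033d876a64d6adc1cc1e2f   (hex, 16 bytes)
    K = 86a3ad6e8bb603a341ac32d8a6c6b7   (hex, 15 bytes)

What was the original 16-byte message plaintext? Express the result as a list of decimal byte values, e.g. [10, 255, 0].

The 15-byte key repeats, so the effective keystream is 86 a3 ad 6e 8b b6 03 a3 41 ac 32 d8 a6 c6 b7 86.
byte 0: cb xor 86 = 4d
byte 1: bf xor a3 = 1c
byte 2: b9 xor ad = 14
byte 3: 69 xor 6e = 07
byte 4: f0 xor 8b = 7b
byte 5: 03 xor b6 = b5
byte 6: 3d xor 03 = 3e
byte 7: 87 xor a3 = 24
byte 8: 6a xor 41 = 2b
byte 9: 64 xor ac = c8
byte 10: d6 xor 32 = e4
byte 11: ad xor d8 = 75
byte 12: c1 xor a6 = 67
byte 13: cc xor c6 = 0a
byte 14: 1e xor b7 = a9
byte 15: 2f xor 86 = a9

[77, 28, 20, 7, 123, 181, 62, 36, 43, 200, 228, 117, 103, 10, 169, 169]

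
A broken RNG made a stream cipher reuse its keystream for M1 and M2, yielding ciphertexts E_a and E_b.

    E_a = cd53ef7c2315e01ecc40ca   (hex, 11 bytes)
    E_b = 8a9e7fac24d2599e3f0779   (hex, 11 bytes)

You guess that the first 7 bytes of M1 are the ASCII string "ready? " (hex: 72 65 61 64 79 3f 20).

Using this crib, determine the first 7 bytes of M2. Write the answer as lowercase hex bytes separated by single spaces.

35 a8 f1 b4 7e f8 99

First, E_a ⊕ E_b = (M1 ⊕ K) ⊕ (M2 ⊕ K) = M1 ⊕ M2, so the key drops out. Then M2 = (M1 ⊕ M2) ⊕ M1 over the first 7 bytes.
byte 0: (cd ⊕ 8a) ⊕ 72 = 47 ⊕ 72 = 35
byte 1: (53 ⊕ 9e) ⊕ 65 = cd ⊕ 65 = a8
byte 2: (ef ⊕ 7f) ⊕ 61 = 90 ⊕ 61 = f1
byte 3: (7c ⊕ ac) ⊕ 64 = d0 ⊕ 64 = b4
byte 4: (23 ⊕ 24) ⊕ 79 = 07 ⊕ 79 = 7e
byte 5: (15 ⊕ d2) ⊕ 3f = c7 ⊕ 3f = f8
byte 6: (e0 ⊕ 59) ⊕ 20 = b9 ⊕ 20 = 99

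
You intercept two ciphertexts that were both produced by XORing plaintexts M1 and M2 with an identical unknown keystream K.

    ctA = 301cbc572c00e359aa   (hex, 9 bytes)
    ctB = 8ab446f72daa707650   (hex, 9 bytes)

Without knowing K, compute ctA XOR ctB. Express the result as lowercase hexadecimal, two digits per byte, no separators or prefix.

ctA ⊕ ctB = (M1 ⊕ K) ⊕ (M2 ⊕ K) = M1 ⊕ M2 — the shared key cancels under XOR.
byte 0: 30 ⊕ 8a = ba
byte 1: 1c ⊕ b4 = a8
byte 2: bc ⊕ 46 = fa
byte 3: 57 ⊕ f7 = a0
byte 4: 2c ⊕ 2d = 01
byte 5: 00 ⊕ aa = aa
byte 6: e3 ⊕ 70 = 93
byte 7: 59 ⊕ 76 = 2f
byte 8: aa ⊕ 50 = fa

baa8faa001aa932ffa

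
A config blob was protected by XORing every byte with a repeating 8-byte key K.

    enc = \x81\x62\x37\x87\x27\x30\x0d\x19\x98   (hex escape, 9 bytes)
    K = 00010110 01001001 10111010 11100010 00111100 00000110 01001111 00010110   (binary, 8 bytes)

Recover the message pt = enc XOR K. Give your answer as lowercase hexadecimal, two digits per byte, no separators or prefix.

The 8-byte key repeats, so the effective keystream is 16 49 ba e2 3c 06 4f 16 16.
byte 0: 129 ^  22 = 151
byte 1:  98 ^  73 =  43
byte 2:  55 ^ 186 = 141
byte 3: 135 ^ 226 = 101
byte 4:  39 ^  60 =  27
byte 5:  48 ^   6 =  54
byte 6:  13 ^  79 =  66
byte 7:  25 ^  22 =  15
byte 8: 152 ^  22 = 142

972b8d651b36420f8e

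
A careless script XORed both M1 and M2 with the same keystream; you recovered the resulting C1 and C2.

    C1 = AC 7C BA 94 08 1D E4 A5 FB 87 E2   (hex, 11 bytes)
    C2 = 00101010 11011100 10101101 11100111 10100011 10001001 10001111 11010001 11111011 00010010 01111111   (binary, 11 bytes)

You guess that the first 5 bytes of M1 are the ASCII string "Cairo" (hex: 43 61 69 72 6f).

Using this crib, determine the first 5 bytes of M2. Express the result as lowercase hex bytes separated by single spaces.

First, C1 ⊕ C2 = (M1 ⊕ K) ⊕ (M2 ⊕ K) = M1 ⊕ M2, so the key drops out. Then M2 = (M1 ⊕ M2) ⊕ M1 over the first 5 bytes.
byte 0: (ac ⊕ 2a) ⊕ 43 = 86 ⊕ 43 = c5
byte 1: (7c ⊕ dc) ⊕ 61 = a0 ⊕ 61 = c1
byte 2: (ba ⊕ ad) ⊕ 69 = 17 ⊕ 69 = 7e
byte 3: (94 ⊕ e7) ⊕ 72 = 73 ⊕ 72 = 01
byte 4: (08 ⊕ a3) ⊕ 6f = ab ⊕ 6f = c4

c5 c1 7e 01 c4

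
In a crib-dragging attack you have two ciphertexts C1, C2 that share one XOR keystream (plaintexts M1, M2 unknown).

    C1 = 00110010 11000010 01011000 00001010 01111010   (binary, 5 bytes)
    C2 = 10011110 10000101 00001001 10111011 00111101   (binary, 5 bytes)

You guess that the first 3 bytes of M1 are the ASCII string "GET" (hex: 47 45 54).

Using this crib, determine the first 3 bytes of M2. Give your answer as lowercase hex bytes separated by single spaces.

First, C1 ⊕ C2 = (M1 ⊕ K) ⊕ (M2 ⊕ K) = M1 ⊕ M2, so the key drops out. Then M2 = (M1 ⊕ M2) ⊕ M1 over the first 3 bytes.
byte 0: (32 XOR 9e) XOR 47 = ac XOR 47 = eb
byte 1: (c2 XOR 85) XOR 45 = 47 XOR 45 = 02
byte 2: (58 XOR 09) XOR 54 = 51 XOR 54 = 05

eb 02 05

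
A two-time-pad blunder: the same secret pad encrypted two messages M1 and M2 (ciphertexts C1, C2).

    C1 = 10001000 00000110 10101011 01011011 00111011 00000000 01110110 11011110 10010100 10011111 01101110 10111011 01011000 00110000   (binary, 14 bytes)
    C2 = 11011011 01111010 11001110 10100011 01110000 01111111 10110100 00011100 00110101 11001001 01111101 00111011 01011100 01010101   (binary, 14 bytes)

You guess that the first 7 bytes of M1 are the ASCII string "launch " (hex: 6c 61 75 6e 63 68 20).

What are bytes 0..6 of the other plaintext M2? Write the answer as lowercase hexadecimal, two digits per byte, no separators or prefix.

First, C1 ⊕ C2 = (M1 ⊕ K) ⊕ (M2 ⊕ K) = M1 ⊕ M2, so the key drops out. Then M2 = (M1 ⊕ M2) ⊕ M1 over the first 7 bytes.
byte 0: (88 ⊕ db) ⊕ 6c = 53 ⊕ 6c = 3f
byte 1: (06 ⊕ 7a) ⊕ 61 = 7c ⊕ 61 = 1d
byte 2: (ab ⊕ ce) ⊕ 75 = 65 ⊕ 75 = 10
byte 3: (5b ⊕ a3) ⊕ 6e = f8 ⊕ 6e = 96
byte 4: (3b ⊕ 70) ⊕ 63 = 4b ⊕ 63 = 28
byte 5: (00 ⊕ 7f) ⊕ 68 = 7f ⊕ 68 = 17
byte 6: (76 ⊕ b4) ⊕ 20 = c2 ⊕ 20 = e2

3f1d10962817e2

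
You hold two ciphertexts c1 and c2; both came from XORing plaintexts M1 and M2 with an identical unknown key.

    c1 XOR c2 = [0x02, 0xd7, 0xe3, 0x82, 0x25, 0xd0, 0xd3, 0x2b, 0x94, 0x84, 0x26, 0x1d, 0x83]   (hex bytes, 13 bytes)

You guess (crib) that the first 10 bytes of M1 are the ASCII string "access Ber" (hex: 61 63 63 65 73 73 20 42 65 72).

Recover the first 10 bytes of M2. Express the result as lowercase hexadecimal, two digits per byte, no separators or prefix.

63b480e756a3f369f1f6

Since c1 ⊕ c2 = M1 ⊕ M2, XORing with the guessed M1 bytes yields the corresponding M2 bytes: M2 = (c1 ⊕ c2) ⊕ M1.
byte 0:   2 xor  97 =  99
byte 1: 215 xor  99 = 180
byte 2: 227 xor  99 = 128
byte 3: 130 xor 101 = 231
byte 4:  37 xor 115 =  86
byte 5: 208 xor 115 = 163
byte 6: 211 xor  32 = 243
byte 7:  43 xor  66 = 105
byte 8: 148 xor 101 = 241
byte 9: 132 xor 114 = 246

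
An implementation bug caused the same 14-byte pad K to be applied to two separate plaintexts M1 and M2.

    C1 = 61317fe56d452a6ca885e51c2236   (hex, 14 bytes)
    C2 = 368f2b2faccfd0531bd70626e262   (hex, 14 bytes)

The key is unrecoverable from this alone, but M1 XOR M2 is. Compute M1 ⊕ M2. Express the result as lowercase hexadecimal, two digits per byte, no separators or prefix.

57be54cac18afa3fb352e33ac054

C1 ⊕ C2 = (M1 ⊕ K) ⊕ (M2 ⊕ K) = M1 ⊕ M2 — the shared key cancels under XOR.
byte 0: 01100001 ^ 00110110 = 01010111
byte 1: 00110001 ^ 10001111 = 10111110
byte 2: 01111111 ^ 00101011 = 01010100
byte 3: 11100101 ^ 00101111 = 11001010
byte 4: 01101101 ^ 10101100 = 11000001
byte 5: 01000101 ^ 11001111 = 10001010
byte 6: 00101010 ^ 11010000 = 11111010
byte 7: 01101100 ^ 01010011 = 00111111
byte 8: 10101000 ^ 00011011 = 10110011
byte 9: 10000101 ^ 11010111 = 01010010
byte 10: 11100101 ^ 00000110 = 11100011
byte 11: 00011100 ^ 00100110 = 00111010
byte 12: 00100010 ^ 11100010 = 11000000
byte 13: 00110110 ^ 01100010 = 01010100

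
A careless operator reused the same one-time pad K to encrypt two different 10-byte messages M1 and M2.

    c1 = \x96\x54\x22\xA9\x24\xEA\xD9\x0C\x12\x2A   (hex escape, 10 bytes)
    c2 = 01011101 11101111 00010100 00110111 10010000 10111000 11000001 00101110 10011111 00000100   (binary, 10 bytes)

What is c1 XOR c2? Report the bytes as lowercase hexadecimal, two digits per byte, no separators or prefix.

cbbb369eb45218228d2e

c1 ⊕ c2 = (M1 ⊕ K) ⊕ (M2 ⊕ K) = M1 ⊕ M2 — the shared key cancels under XOR.
150 ^  93 = 203
 84 ^ 239 = 187
 34 ^  20 =  54
169 ^  55 = 158
 36 ^ 144 = 180
234 ^ 184 =  82
217 ^ 193 =  24
 12 ^  46 =  34
 18 ^ 159 = 141
 42 ^   4 =  46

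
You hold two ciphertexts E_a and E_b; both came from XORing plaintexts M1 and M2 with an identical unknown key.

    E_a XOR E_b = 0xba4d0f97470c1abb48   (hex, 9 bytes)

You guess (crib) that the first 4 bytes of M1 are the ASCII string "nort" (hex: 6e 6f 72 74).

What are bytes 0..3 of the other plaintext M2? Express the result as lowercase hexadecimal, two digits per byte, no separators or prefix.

Since E_a ⊕ E_b = M1 ⊕ M2, XORing with the guessed M1 bytes yields the corresponding M2 bytes: M2 = (E_a ⊕ E_b) ⊕ M1.
ba XOR 6e = d4
4d XOR 6f = 22
0f XOR 72 = 7d
97 XOR 74 = e3

d4227de3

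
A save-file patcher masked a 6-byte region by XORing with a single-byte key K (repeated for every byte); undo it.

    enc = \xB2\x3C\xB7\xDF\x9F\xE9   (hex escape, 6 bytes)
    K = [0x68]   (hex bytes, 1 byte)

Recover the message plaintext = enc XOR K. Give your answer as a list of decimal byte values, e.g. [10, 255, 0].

[218, 84, 223, 183, 247, 129]

The 1-byte key repeats, so the effective keystream is 68 68 68 68 68 68.
byte 0: b2 XOR 68 = da
byte 1: 3c XOR 68 = 54
byte 2: b7 XOR 68 = df
byte 3: df XOR 68 = b7
byte 4: 9f XOR 68 = f7
byte 5: e9 XOR 68 = 81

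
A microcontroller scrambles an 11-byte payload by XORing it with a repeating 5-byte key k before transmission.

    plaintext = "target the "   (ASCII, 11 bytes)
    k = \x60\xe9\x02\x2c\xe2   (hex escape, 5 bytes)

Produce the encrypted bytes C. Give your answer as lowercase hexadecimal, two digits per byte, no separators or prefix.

The 5-byte key repeats, so the effective keystream is 60 e9 02 2c e2 60 e9 02 2c e2 60.
byte 0: 74 ^ 60 = 14
byte 1: 61 ^ e9 = 88
byte 2: 72 ^ 02 = 70
byte 3: 67 ^ 2c = 4b
byte 4: 65 ^ e2 = 87
byte 5: 74 ^ 60 = 14
byte 6: 20 ^ e9 = c9
byte 7: 74 ^ 02 = 76
byte 8: 68 ^ 2c = 44
byte 9: 65 ^ e2 = 87
byte 10: 20 ^ 60 = 40

1488704b8714c976448740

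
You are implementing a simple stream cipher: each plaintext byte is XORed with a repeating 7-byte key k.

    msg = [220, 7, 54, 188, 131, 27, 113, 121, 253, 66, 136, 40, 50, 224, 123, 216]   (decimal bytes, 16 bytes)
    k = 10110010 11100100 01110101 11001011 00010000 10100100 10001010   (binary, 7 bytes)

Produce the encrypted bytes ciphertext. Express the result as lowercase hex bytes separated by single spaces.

The 7-byte key repeats, so the effective keystream is b2 e4 75 cb 10 a4 8a b2 e4 75 cb 10 a4 8a b2 e4.
byte 0: 220 ^ 178 = 110
byte 1:   7 ^ 228 = 227
byte 2:  54 ^ 117 =  67
byte 3: 188 ^ 203 = 119
byte 4: 131 ^  16 = 147
byte 5:  27 ^ 164 = 191
byte 6: 113 ^ 138 = 251
byte 7: 121 ^ 178 = 203
byte 8: 253 ^ 228 =  25
byte 9:  66 ^ 117 =  55
byte 10: 136 ^ 203 =  67
byte 11:  40 ^  16 =  56
byte 12:  50 ^ 164 = 150
byte 13: 224 ^ 138 = 106
byte 14: 123 ^ 178 = 201
byte 15: 216 ^ 228 =  60

6e e3 43 77 93 bf fb cb 19 37 43 38 96 6a c9 3c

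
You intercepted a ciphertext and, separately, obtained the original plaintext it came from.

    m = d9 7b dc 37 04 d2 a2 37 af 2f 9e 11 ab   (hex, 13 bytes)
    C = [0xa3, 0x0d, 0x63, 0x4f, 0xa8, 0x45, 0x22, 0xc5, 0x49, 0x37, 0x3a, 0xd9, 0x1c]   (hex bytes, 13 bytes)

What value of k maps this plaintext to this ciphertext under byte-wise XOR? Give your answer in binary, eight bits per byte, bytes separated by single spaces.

01111010 01110110 10111111 01111000 10101100 10010111 10000000 11110010 11100110 00011000 10100100 11001000 10110111

Since C = m ⊕ k, XORing both sides with m gives k = m ⊕ C.
d9 ^ a3 = 7a
7b ^ 0d = 76
dc ^ 63 = bf
37 ^ 4f = 78
04 ^ a8 = ac
d2 ^ 45 = 97
a2 ^ 22 = 80
37 ^ c5 = f2
af ^ 49 = e6
2f ^ 37 = 18
9e ^ 3a = a4
11 ^ d9 = c8
ab ^ 1c = b7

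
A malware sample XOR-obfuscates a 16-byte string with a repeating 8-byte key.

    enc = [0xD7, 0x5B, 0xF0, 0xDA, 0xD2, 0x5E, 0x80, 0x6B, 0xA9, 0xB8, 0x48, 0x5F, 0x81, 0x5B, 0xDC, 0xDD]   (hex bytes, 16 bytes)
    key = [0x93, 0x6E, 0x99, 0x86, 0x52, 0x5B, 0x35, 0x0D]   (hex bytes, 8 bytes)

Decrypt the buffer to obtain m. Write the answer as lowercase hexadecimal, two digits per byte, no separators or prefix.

The 8-byte key repeats, so the effective keystream is 93 6e 99 86 52 5b 35 0d 93 6e 99 86 52 5b 35 0d.
byte 0: d7 xor 93 = 44
byte 1: 5b xor 6e = 35
byte 2: f0 xor 99 = 69
byte 3: da xor 86 = 5c
byte 4: d2 xor 52 = 80
byte 5: 5e xor 5b = 05
byte 6: 80 xor 35 = b5
byte 7: 6b xor 0d = 66
byte 8: a9 xor 93 = 3a
byte 9: b8 xor 6e = d6
byte 10: 48 xor 99 = d1
byte 11: 5f xor 86 = d9
byte 12: 81 xor 52 = d3
byte 13: 5b xor 5b = 00
byte 14: dc xor 35 = e9
byte 15: dd xor 0d = d0

4435695c8005b5663ad6d1d9d300e9d0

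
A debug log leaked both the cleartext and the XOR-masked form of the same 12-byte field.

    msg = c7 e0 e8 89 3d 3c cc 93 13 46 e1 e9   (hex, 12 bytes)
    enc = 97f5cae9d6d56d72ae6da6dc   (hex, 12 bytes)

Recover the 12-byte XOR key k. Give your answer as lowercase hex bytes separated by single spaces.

50 15 22 60 eb e9 a1 e1 bd 2b 47 35

Since enc = msg ⊕ k, XORing both sides with msg gives k = msg ⊕ enc.
byte 0: 11000111 xor 10010111 = 01010000
byte 1: 11100000 xor 11110101 = 00010101
byte 2: 11101000 xor 11001010 = 00100010
byte 3: 10001001 xor 11101001 = 01100000
byte 4: 00111101 xor 11010110 = 11101011
byte 5: 00111100 xor 11010101 = 11101001
byte 6: 11001100 xor 01101101 = 10100001
byte 7: 10010011 xor 01110010 = 11100001
byte 8: 00010011 xor 10101110 = 10111101
byte 9: 01000110 xor 01101101 = 00101011
byte 10: 11100001 xor 10100110 = 01000111
byte 11: 11101001 xor 11011100 = 00110101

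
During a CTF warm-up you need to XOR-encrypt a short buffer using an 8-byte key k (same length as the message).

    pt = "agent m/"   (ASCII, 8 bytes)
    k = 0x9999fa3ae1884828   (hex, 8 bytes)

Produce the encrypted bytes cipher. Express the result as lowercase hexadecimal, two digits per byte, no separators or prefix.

f8fe9f5495a82507

XOR is its own inverse, so applying the key byte-wise gives the result directly.
61 ^ 99 = f8
67 ^ 99 = fe
65 ^ fa = 9f
6e ^ 3a = 54
74 ^ e1 = 95
20 ^ 88 = a8
6d ^ 48 = 25
2f ^ 28 = 07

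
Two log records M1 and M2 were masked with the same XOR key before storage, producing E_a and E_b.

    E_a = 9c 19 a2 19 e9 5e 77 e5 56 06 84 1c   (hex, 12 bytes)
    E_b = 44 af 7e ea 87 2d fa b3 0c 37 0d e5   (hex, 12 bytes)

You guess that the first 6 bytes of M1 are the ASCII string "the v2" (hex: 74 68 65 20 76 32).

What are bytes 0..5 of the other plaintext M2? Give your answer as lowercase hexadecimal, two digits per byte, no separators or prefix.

acdeb9d31841

First, E_a ⊕ E_b = (M1 ⊕ K) ⊕ (M2 ⊕ K) = M1 ⊕ M2, so the key drops out. Then M2 = (M1 ⊕ M2) ⊕ M1 over the first 6 bytes.
byte 0: (9c ⊕ 44) ⊕ 74 = d8 ⊕ 74 = ac
byte 1: (19 ⊕ af) ⊕ 68 = b6 ⊕ 68 = de
byte 2: (a2 ⊕ 7e) ⊕ 65 = dc ⊕ 65 = b9
byte 3: (19 ⊕ ea) ⊕ 20 = f3 ⊕ 20 = d3
byte 4: (e9 ⊕ 87) ⊕ 76 = 6e ⊕ 76 = 18
byte 5: (5e ⊕ 2d) ⊕ 32 = 73 ⊕ 32 = 41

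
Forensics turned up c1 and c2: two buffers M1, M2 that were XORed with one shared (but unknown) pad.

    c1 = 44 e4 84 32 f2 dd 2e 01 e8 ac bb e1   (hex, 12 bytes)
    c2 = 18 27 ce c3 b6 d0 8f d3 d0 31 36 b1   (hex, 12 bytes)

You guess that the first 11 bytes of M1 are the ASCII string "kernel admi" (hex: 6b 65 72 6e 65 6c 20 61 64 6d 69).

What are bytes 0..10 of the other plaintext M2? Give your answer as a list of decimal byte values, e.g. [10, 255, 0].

First, c1 ⊕ c2 = (M1 ⊕ K) ⊕ (M2 ⊕ K) = M1 ⊕ M2, so the key drops out. Then M2 = (M1 ⊕ M2) ⊕ M1 over the first 11 bytes.
byte 0: (44 xor 18) xor 6b = 5c xor 6b = 37
byte 1: (e4 xor 27) xor 65 = c3 xor 65 = a6
byte 2: (84 xor ce) xor 72 = 4a xor 72 = 38
byte 3: (32 xor c3) xor 6e = f1 xor 6e = 9f
byte 4: (f2 xor b6) xor 65 = 44 xor 65 = 21
byte 5: (dd xor d0) xor 6c = 0d xor 6c = 61
byte 6: (2e xor 8f) xor 20 = a1 xor 20 = 81
byte 7: (01 xor d3) xor 61 = d2 xor 61 = b3
byte 8: (e8 xor d0) xor 64 = 38 xor 64 = 5c
byte 9: (ac xor 31) xor 6d = 9d xor 6d = f0
byte 10: (bb xor 36) xor 69 = 8d xor 69 = e4

[55, 166, 56, 159, 33, 97, 129, 179, 92, 240, 228]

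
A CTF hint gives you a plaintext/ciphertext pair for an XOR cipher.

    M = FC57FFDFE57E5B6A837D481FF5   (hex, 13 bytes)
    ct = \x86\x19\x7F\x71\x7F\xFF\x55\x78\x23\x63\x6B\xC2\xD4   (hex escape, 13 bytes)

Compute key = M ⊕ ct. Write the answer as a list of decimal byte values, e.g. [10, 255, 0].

Since ct = M ⊕ key, XORing both sides with M gives key = M ⊕ ct.
11111100 ⊕ 10000110 = 01111010
01010111 ⊕ 00011001 = 01001110
11111111 ⊕ 01111111 = 10000000
11011111 ⊕ 01110001 = 10101110
11100101 ⊕ 01111111 = 10011010
01111110 ⊕ 11111111 = 10000001
01011011 ⊕ 01010101 = 00001110
01101010 ⊕ 01111000 = 00010010
10000011 ⊕ 00100011 = 10100000
01111101 ⊕ 01100011 = 00011110
01001000 ⊕ 01101011 = 00100011
00011111 ⊕ 11000010 = 11011101
11110101 ⊕ 11010100 = 00100001

[122, 78, 128, 174, 154, 129, 14, 18, 160, 30, 35, 221, 33]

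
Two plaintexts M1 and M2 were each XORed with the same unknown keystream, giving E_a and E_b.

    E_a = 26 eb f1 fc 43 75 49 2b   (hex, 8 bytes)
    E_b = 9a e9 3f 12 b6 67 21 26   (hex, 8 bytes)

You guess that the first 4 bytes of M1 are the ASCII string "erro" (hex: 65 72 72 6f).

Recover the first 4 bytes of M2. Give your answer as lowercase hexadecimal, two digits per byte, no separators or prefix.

d970bc81

First, E_a ⊕ E_b = (M1 ⊕ K) ⊕ (M2 ⊕ K) = M1 ⊕ M2, so the key drops out. Then M2 = (M1 ⊕ M2) ⊕ M1 over the first 4 bytes.
byte 0: (26 ^ 9a) ^ 65 = bc ^ 65 = d9
byte 1: (eb ^ e9) ^ 72 = 02 ^ 72 = 70
byte 2: (f1 ^ 3f) ^ 72 = ce ^ 72 = bc
byte 3: (fc ^ 12) ^ 6f = ee ^ 6f = 81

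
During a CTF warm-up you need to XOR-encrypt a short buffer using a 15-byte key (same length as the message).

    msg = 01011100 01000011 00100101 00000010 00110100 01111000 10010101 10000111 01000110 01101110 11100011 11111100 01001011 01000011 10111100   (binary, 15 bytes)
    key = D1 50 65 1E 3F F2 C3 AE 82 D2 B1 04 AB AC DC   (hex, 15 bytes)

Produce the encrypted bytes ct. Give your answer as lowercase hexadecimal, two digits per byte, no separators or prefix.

8d13401c0b8a5629c4bc52f8e0ef60

byte 0: 01011100 ⊕ 11010001 = 10001101
byte 1: 01000011 ⊕ 01010000 = 00010011
byte 2: 00100101 ⊕ 01100101 = 01000000
byte 3: 00000010 ⊕ 00011110 = 00011100
byte 4: 00110100 ⊕ 00111111 = 00001011
byte 5: 01111000 ⊕ 11110010 = 10001010
byte 6: 10010101 ⊕ 11000011 = 01010110
byte 7: 10000111 ⊕ 10101110 = 00101001
byte 8: 01000110 ⊕ 10000010 = 11000100
byte 9: 01101110 ⊕ 11010010 = 10111100
byte 10: 11100011 ⊕ 10110001 = 01010010
byte 11: 11111100 ⊕ 00000100 = 11111000
byte 12: 01001011 ⊕ 10101011 = 11100000
byte 13: 01000011 ⊕ 10101100 = 11101111
byte 14: 10111100 ⊕ 11011100 = 01100000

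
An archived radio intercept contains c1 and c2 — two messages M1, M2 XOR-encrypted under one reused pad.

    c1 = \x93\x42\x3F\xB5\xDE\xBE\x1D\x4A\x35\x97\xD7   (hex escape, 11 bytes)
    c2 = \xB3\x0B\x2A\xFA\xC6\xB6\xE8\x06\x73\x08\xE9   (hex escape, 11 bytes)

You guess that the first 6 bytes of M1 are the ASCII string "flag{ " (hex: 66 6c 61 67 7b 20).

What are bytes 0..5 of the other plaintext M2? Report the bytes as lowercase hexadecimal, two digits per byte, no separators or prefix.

First, c1 ⊕ c2 = (M1 ⊕ K) ⊕ (M2 ⊕ K) = M1 ⊕ M2, so the key drops out. Then M2 = (M1 ⊕ M2) ⊕ M1 over the first 6 bytes.
byte 0: (93 xor b3) xor 66 = 20 xor 66 = 46
byte 1: (42 xor 0b) xor 6c = 49 xor 6c = 25
byte 2: (3f xor 2a) xor 61 = 15 xor 61 = 74
byte 3: (b5 xor fa) xor 67 = 4f xor 67 = 28
byte 4: (de xor c6) xor 7b = 18 xor 7b = 63
byte 5: (be xor b6) xor 20 = 08 xor 20 = 28

462574286328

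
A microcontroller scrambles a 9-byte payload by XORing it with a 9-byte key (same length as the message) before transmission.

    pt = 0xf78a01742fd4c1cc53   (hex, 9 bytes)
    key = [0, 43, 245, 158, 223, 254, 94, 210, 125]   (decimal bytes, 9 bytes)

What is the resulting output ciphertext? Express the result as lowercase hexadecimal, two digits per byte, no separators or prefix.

byte 0: f7 xor 00 = f7
byte 1: 8a xor 2b = a1
byte 2: 01 xor f5 = f4
byte 3: 74 xor 9e = ea
byte 4: 2f xor df = f0
byte 5: d4 xor fe = 2a
byte 6: c1 xor 5e = 9f
byte 7: cc xor d2 = 1e
byte 8: 53 xor 7d = 2e

f7a1f4eaf02a9f1e2e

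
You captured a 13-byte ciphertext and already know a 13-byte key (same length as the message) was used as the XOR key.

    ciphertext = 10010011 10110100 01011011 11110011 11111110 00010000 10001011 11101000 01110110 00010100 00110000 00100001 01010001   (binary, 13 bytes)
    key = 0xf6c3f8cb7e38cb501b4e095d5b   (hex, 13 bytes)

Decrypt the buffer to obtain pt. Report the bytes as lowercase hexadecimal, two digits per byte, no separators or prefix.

6577a338802840b86d5a397c0a

93 ^ f6 = 65
b4 ^ c3 = 77
5b ^ f8 = a3
f3 ^ cb = 38
fe ^ 7e = 80
10 ^ 38 = 28
8b ^ cb = 40
e8 ^ 50 = b8
76 ^ 1b = 6d
14 ^ 4e = 5a
30 ^ 09 = 39
21 ^ 5d = 7c
51 ^ 5b = 0a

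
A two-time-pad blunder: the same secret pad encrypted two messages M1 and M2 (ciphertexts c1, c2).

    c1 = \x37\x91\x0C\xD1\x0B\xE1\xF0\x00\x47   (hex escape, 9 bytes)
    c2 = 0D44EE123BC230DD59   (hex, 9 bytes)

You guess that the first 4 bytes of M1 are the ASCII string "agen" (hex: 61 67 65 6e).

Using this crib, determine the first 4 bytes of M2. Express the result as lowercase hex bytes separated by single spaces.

First, c1 ⊕ c2 = (M1 ⊕ K) ⊕ (M2 ⊕ K) = M1 ⊕ M2, so the key drops out. Then M2 = (M1 ⊕ M2) ⊕ M1 over the first 4 bytes.
byte 0: (37 ⊕ 0d) ⊕ 61 = 3a ⊕ 61 = 5b
byte 1: (91 ⊕ 44) ⊕ 67 = d5 ⊕ 67 = b2
byte 2: (0c ⊕ ee) ⊕ 65 = e2 ⊕ 65 = 87
byte 3: (d1 ⊕ 12) ⊕ 6e = c3 ⊕ 6e = ad

5b b2 87 ad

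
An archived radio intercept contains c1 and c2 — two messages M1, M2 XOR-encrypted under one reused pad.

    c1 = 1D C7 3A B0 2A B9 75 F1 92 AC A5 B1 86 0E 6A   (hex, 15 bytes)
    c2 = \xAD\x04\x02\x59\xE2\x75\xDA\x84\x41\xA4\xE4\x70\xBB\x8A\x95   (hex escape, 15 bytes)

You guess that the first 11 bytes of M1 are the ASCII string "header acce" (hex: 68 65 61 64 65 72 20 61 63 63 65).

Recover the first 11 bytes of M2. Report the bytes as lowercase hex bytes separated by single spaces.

First, c1 ⊕ c2 = (M1 ⊕ K) ⊕ (M2 ⊕ K) = M1 ⊕ M2, so the key drops out. Then M2 = (M1 ⊕ M2) ⊕ M1 over the first 11 bytes.
byte 0: (1d ^ ad) ^ 68 = b0 ^ 68 = d8
byte 1: (c7 ^ 04) ^ 65 = c3 ^ 65 = a6
byte 2: (3a ^ 02) ^ 61 = 38 ^ 61 = 59
byte 3: (b0 ^ 59) ^ 64 = e9 ^ 64 = 8d
byte 4: (2a ^ e2) ^ 65 = c8 ^ 65 = ad
byte 5: (b9 ^ 75) ^ 72 = cc ^ 72 = be
byte 6: (75 ^ da) ^ 20 = af ^ 20 = 8f
byte 7: (f1 ^ 84) ^ 61 = 75 ^ 61 = 14
byte 8: (92 ^ 41) ^ 63 = d3 ^ 63 = b0
byte 9: (ac ^ a4) ^ 63 = 08 ^ 63 = 6b
byte 10: (a5 ^ e4) ^ 65 = 41 ^ 65 = 24

d8 a6 59 8d ad be 8f 14 b0 6b 24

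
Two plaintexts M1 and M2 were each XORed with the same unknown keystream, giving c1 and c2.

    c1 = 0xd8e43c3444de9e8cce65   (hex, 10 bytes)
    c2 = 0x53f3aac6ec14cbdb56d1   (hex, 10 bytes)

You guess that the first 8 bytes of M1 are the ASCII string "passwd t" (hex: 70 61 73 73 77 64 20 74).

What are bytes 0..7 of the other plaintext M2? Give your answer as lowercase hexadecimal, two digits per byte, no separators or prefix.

First, c1 ⊕ c2 = (M1 ⊕ K) ⊕ (M2 ⊕ K) = M1 ⊕ M2, so the key drops out. Then M2 = (M1 ⊕ M2) ⊕ M1 over the first 8 bytes.
byte 0: (d8 ⊕ 53) ⊕ 70 = 8b ⊕ 70 = fb
byte 1: (e4 ⊕ f3) ⊕ 61 = 17 ⊕ 61 = 76
byte 2: (3c ⊕ aa) ⊕ 73 = 96 ⊕ 73 = e5
byte 3: (34 ⊕ c6) ⊕ 73 = f2 ⊕ 73 = 81
byte 4: (44 ⊕ ec) ⊕ 77 = a8 ⊕ 77 = df
byte 5: (de ⊕ 14) ⊕ 64 = ca ⊕ 64 = ae
byte 6: (9e ⊕ cb) ⊕ 20 = 55 ⊕ 20 = 75
byte 7: (8c ⊕ db) ⊕ 74 = 57 ⊕ 74 = 23

fb76e581dfae7523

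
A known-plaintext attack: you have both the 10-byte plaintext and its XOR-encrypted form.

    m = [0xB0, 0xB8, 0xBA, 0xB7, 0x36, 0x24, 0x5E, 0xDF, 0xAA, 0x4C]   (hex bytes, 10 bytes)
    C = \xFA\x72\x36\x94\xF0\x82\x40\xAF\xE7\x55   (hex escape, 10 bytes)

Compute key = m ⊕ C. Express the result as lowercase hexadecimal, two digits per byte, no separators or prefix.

4aca8c23c6a61e704d19

Since C = m ⊕ key, XORing both sides with m gives key = m ⊕ C.
176 ^ 250 =  74
184 ^ 114 = 202
186 ^  54 = 140
183 ^ 148 =  35
 54 ^ 240 = 198
 36 ^ 130 = 166
 94 ^  64 =  30
223 ^ 175 = 112
170 ^ 231 =  77
 76 ^  85 =  25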